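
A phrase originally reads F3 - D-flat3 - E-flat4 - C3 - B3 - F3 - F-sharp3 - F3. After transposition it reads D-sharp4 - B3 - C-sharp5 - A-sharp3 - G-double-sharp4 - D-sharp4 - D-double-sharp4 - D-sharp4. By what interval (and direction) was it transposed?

Take the first pair: F3 → D#4. F to D spans 6 letter names, so the interval is some kind of sixth.
F3 to D#4 is 10 semitones, which makes it an augmented sixth; the second version is higher, so the direction is up.
Checking another pair — F3 → D#4 — gives the same interval.

up an augmented sixth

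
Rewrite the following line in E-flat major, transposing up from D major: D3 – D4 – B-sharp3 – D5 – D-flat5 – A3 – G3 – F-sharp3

D major to E-flat major up is a minor second, so every note moves up by that interval.
D3 becomes Eb3
D4 becomes Eb4
B#3 becomes C#4
D5 becomes Eb5
Db5 becomes Ebb5
A3 becomes Bb3
G3 becomes Ab3
F#3 becomes G3

Eb3 Eb4 C#4 Eb5 Ebb5 Bb3 Ab3 G3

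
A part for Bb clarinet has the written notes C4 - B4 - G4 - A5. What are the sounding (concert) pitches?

Bb3 A4 F4 G5

The Bb clarinet sounds a major second below written, so transpose each written note down a major second.
C4 becomes Bb3
B4 becomes A4
G4 becomes F4
A5 becomes G5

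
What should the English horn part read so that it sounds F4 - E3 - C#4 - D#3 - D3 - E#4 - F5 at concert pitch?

The English horn sounds a perfect fifth below written, so the written part must be a perfect fifth above concert — transpose each note up.
F4 → C5
E3 → B3
C#4 → G#4
D#3 → A#3
D3 → A3
E#4 → B#4
F5 → C6

C5 B3 G#4 A#3 A3 B#4 C6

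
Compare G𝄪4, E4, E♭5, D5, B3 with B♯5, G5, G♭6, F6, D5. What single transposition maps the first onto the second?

Take the first pair: G##4 → B#5. G to B spans 10 letter names, so the interval is some kind of tenth.
G##4 to B#5 is 15 semitones, which makes it a minor tenth; the second version is higher, so the direction is up.
Checking another pair — B3 → D5 — gives the same interval.

up a minor tenth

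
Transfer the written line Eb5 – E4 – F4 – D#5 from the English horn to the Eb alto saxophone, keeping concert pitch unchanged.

F5 F#4 G4 E#5

First find concert pitch: the English horn sounds a perfect fifth below written, so Eb5 E4 F4 D#5 sounds Ab4 A3 Bb3 G#4.
Then write for Eb alto saxophone: it sounds a major sixth below written, so the part must be a major sixth above concert.
Ab4 → F5
A3 → F#4
Bb3 → G4
G#4 → E#5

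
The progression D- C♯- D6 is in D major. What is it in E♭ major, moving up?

D major up to E♭ major is a minor second; each chord root moves by that interval while the quality stays the same.
D-: root D up a minor second → Eb, giving Eb-.
C♯-: root C♯ up a minor second → D, giving D-.
D6: root D up a minor second → Eb, giving Eb6.

Eb- D- Eb6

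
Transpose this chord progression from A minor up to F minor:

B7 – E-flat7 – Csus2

G7 Cb7 Absus2

A minor up to F minor is a minor sixth; each chord root moves by that interval while the quality stays the same.
B7: root B up a minor sixth → G, giving G7.
E-flat7: root E-flat up a minor sixth → Cb, giving Cb7.
Csus2: root C up a minor sixth → Ab, giving Absus2.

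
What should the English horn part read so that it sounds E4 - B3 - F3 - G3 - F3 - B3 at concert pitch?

B4 F#4 C4 D4 C4 F#4

The English horn sounds a perfect fifth below written, so the written part must be a perfect fifth above concert — transpose each note up.
E4 becomes B4
B3 becomes F#4
F3 becomes C4
G3 becomes D4
F3 becomes C4
B3 becomes F#4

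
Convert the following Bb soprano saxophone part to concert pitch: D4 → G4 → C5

C4 F4 Bb4

The Bb soprano saxophone sounds a major second below written, so transpose each written note down a major second.
D4 -> C4
G4 -> F4
C5 -> Bb4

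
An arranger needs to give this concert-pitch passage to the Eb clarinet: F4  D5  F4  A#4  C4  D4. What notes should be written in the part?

D4 B4 D4 F##4 A3 B3

The Eb clarinet sounds a minor third above written, so the written part must be a minor third below concert — transpose each note down.
F4 -> D4
D5 -> B4
F4 -> D4
A#4 -> F##4
C4 -> A3
D4 -> B3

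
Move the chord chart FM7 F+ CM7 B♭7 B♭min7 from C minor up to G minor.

CM7 C+ GM7 F7 Fmin7

C minor up to G minor is a perfect fifth; each chord root moves by that interval while the quality stays the same.
FM7: root F up a perfect fifth → C, giving CM7.
F+: root F up a perfect fifth → C, giving C+.
CM7: root C up a perfect fifth → G, giving GM7.
B♭7: root B♭ up a perfect fifth → F, giving F7.
B♭min7: root B♭ up a perfect fifth → F, giving Fmin7.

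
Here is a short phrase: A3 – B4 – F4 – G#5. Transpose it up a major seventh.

G#4 A#5 E5 F##6

A3 up a major seventh is G#4.
A major seventh up from B4 gives A#5.
A major seventh up from F4 gives E5.
A major seventh up from G#5 gives F##6.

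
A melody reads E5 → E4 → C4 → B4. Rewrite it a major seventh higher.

E5 up a major seventh is D#6.
E4 up a major seventh is D#5.
C4 up a major seventh is B4.
B4: a seventh up reaches A, and 11 semitones makes it A#5.

D#6 D#5 B4 A#5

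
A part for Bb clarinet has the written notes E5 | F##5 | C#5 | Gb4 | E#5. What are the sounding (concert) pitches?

The Bb clarinet sounds a major second below written, so transpose each written note down a major second.
E5 -> D5
F##5 -> E#5
C#5 -> B4
Gb4 -> Fb4
E#5 -> D#5

D5 E#5 B4 Fb4 D#5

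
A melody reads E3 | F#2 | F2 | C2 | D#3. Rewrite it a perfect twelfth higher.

E3: a twelfth up reaches B, and 19 semitones makes it B4.
F#2: a twelfth up reaches C, and 19 semitones makes it C#4.
F2: a twelfth up reaches C, and 19 semitones makes it C4.
A perfect twelfth up from C2 gives G3.
D#3: a twelfth up reaches A, and 19 semitones makes it A#4.

B4 C#4 C4 G3 A#4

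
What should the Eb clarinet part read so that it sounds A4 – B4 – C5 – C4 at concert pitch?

Written C4 sounds as Eb4 on the Eb clarinet, so concert pitches are written a minor third down.
A4 -> F#4
B4 -> G#4
C5 -> A4
C4 -> A3

F#4 G#4 A4 A3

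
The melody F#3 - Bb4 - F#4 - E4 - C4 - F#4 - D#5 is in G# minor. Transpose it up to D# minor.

From G# up to D# is a perfect fifth; apply that to each pitch.
F#3 → C#4
Bb4 → F5
F#4 → C#5
E4 → B4
C4 → G4
F#4 → C#5
D#5 → A#5

C#4 F5 C#5 B4 G4 C#5 A#5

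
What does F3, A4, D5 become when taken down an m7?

F3 gives G2
A4 gives B3
D5 gives E4

G2 B3 E4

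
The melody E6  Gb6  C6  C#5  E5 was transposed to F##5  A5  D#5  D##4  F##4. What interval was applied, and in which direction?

down a diminished seventh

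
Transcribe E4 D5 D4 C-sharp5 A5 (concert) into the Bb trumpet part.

Written C4 sounds as Bb3 on the Bb trumpet, so concert pitches are written a major second up.
E4 to F#4
D5 to E5
D4 to E4
C#5 to D#5
A5 to B5

F#4 E5 E4 D#5 B5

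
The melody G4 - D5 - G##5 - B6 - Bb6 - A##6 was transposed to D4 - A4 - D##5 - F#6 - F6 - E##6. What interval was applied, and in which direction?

down a perfect fourth

Take the first pair: G4 → D4. G to D spans 4 letter names, so the interval is some kind of fourth.
D4 to G4 is 5 semitones, which makes it a perfect fourth; the second version is lower, so the direction is down.
Checking another pair — A##6 → E##6 — gives the same interval.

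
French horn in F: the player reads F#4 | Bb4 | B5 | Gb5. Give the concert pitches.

Written C4 on the French horn in F sounds as F3, a perfect fifth lower; apply that shift to every note.
F#4 gives B3
Bb4 gives Eb4
B5 gives E5
Gb5 gives Cb5

B3 Eb4 E5 Cb5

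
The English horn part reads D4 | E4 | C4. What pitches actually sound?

The English horn sounds a perfect fifth below written, so transpose each written note down a perfect fifth.
D4 becomes G3
E4 becomes A3
C4 becomes F3

G3 A3 F3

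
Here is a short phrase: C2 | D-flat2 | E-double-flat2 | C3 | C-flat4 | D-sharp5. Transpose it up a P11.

A perfect eleventh up from C2 gives F3.
Db2: an eleventh up reaches G, and 17 semitones makes it Gb3.
Ebb2: an eleventh up reaches A, and 17 semitones makes it Abb3.
C3: an eleventh up reaches F, and 17 semitones makes it F4.
Cb4 up a perfect eleventh is Fb5.
A perfect eleventh up from D#5 gives G#6.

F3 Gb3 Abb3 F4 Fb5 G#6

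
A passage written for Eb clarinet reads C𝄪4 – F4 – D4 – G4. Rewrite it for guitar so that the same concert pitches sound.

E#5 Ab5 F5 Bb5

First find concert pitch: the Eb clarinet sounds a minor third above written, so C𝄪4 F4 D4 G4 sounds E#4 Ab4 F4 Bb4.
Then write for guitar: it sounds a perfect octave below written, so the part must be a perfect octave above concert.
E#4 → E#5
Ab4 → Ab5
F4 → F5
Bb4 → Bb5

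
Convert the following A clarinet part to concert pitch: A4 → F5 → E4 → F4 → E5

The A clarinet sounds a minor third below written, so transpose each written note down a minor third.
A4 to F#4
F5 to D5
E4 to C#4
F4 to D4
E5 to C#5

F#4 D5 C#4 D4 C#5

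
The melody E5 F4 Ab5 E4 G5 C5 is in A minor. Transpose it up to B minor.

F#5 G4 Bb5 F#4 A5 D5

From A up to B is a major second; apply that to each pitch.
E5 to F#5
F4 to G4
Ab5 to Bb5
E4 to F#4
G5 to A5
C5 to D5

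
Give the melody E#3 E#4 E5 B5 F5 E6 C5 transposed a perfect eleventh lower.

B#1 B#2 B3 F#4 C4 B4 G3

E#3 -> B#1
E#4 -> B#2
E5 -> B3
B5 -> F#4
F5 -> C4
E6 -> B4
C5 -> G3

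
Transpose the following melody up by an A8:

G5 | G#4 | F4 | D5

G#6 G##5 F#5 D#6

An augmented octave up from G5 gives G#6.
G#4 up an augmented octave is G##5.
An augmented octave up from F4 gives F#5.
An augmented octave up from D5 gives D#6.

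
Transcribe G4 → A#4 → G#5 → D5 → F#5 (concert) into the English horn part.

The English horn sounds a perfect fifth below written, so the written part must be a perfect fifth above concert — transpose each note up.
G4 -> D5
A#4 -> E#5
G#5 -> D#6
D5 -> A5
F#5 -> C#6

D5 E#5 D#6 A5 C#6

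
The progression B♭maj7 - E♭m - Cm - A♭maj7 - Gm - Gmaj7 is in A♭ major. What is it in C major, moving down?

Dmaj7 Gm Em Cmaj7 Bm Bmaj7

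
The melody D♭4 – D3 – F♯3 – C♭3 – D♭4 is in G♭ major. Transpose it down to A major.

E3 E#2 G##2 D2 E3

From G♭ down to A is a diminished seventh; apply that to each pitch.
Db4 → E3
D3 → E#2
F#3 → G##2
Cb3 → D2
Db4 → E3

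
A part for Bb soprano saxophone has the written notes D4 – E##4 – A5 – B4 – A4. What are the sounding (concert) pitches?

C4 D##4 G5 A4 G4

Written C4 on the Bb soprano saxophone sounds as Bb3, a major second lower; apply that shift to every note.
D4 → C4
E##4 → D##4
A5 → G5
B4 → A4
A4 → G4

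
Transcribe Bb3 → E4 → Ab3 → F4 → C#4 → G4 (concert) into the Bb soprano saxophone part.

C4 F#4 Bb3 G4 D#4 A4

The Bb soprano saxophone sounds a major second below written, so the written part must be a major second above concert — transpose each note up.
Bb3 becomes C4
E4 becomes F#4
Ab3 becomes Bb3
F4 becomes G4
C#4 becomes D#4
G4 becomes A4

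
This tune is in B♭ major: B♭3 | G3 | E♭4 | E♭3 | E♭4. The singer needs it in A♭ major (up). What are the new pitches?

Ab4 F4 Db5 Db4 Db5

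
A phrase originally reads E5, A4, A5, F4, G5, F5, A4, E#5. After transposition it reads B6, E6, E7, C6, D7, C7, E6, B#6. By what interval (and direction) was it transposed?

Take the first pair: E5 → B6. E to B spans 12 letter names, so the interval is some kind of twelfth.
E5 to B6 is 19 semitones, which makes it a perfect twelfth; the second version is higher, so the direction is up.
Checking another pair — E#5 → B#6 — gives the same interval.

up a perfect twelfth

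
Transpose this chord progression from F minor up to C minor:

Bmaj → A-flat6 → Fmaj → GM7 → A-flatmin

F#maj Eb6 Cmaj DM7 Ebmin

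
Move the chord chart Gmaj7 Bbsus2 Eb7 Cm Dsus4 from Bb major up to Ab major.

Fmaj7 Absus2 Db7 Bbm Csus4

Bb major up to Ab major is a minor seventh; each chord root moves by that interval while the quality stays the same.
Gmaj7: root G up a minor seventh → F, giving Fmaj7.
Bbsus2: root Bb up a minor seventh → Ab, giving Absus2.
Eb7: root Eb up a minor seventh → Db, giving Db7.
Cm: root C up a minor seventh → Bb, giving Bbm.
Dsus4: root D up a minor seventh → C, giving Csus4.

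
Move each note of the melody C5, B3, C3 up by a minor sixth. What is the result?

C5 up a minor sixth is Ab5.
B3 up a minor sixth is G4.
C3: a sixth up reaches A, and 8 semitones makes it Ab3.

Ab5 G4 Ab3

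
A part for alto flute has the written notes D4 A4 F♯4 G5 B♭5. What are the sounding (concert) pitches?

A3 E4 C#4 D5 F5

The alto flute sounds a perfect fourth below written, so transpose each written note down a perfect fourth.
D4 → A3
A4 → E4
F#4 → C#4
G5 → D5
Bb5 → F5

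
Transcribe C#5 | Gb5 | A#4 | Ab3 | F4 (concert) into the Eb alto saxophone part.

The Eb alto saxophone sounds a major sixth below written, so the written part must be a major sixth above concert — transpose each note up.
C#5 gives A#5
Gb5 gives Eb6
A#4 gives F##5
Ab3 gives F4
F4 gives D5

A#5 Eb6 F##5 F4 D5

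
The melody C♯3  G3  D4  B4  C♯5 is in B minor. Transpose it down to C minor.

D2 Ab2 Eb3 C4 D4

B minor to C minor down is a major seventh, so every note moves down by that interval.
C#3 -> D2
G3 -> Ab2
D4 -> Eb3
B4 -> C4
C#5 -> D4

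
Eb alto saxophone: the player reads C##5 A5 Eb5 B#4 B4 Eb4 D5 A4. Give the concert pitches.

E#4 C5 Gb4 D#4 D4 Gb3 F4 C4

Written C4 on the Eb alto saxophone sounds as Eb3, a major sixth lower; apply that shift to every note.
C##5 -> E#4
A5 -> C5
Eb5 -> Gb4
B#4 -> D#4
B4 -> D4
Eb4 -> Gb3
D5 -> F4
A4 -> C4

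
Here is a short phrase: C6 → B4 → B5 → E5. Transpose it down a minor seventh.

D5 C#4 C#5 F#4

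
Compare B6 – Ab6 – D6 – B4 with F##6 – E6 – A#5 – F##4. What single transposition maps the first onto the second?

down a diminished fourth

From B6 to F##6 is 4 letter names — a fourth of some quality.
F##6 to B6 is 4 semitones, which makes it a diminished fourth; the second version is lower, so the direction is down.
Checking another pair — B4 → F##4 — gives the same interval.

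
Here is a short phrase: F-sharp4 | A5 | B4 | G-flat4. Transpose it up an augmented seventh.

F#4 up an augmented seventh is E##5.
A5 up an augmented seventh is G##6.
B4 up an augmented seventh is A##5.
An augmented seventh up from Gb4 gives F#5.

E##5 G##6 A##5 F#5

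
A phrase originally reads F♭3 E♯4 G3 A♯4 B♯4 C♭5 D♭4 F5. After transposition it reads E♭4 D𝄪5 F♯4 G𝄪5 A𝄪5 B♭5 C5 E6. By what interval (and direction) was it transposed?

up a major seventh

From Fb3 to Eb4 is 7 letter names — a seventh of some quality.
Fb3 to Eb4 is 11 semitones, which makes it a major seventh; the second version is higher, so the direction is up.
Checking another pair — F5 → E6 — gives the same interval.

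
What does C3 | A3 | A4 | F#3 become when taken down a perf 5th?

F2 D3 D4 B2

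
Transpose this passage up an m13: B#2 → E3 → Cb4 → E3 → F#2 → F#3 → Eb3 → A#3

G#4 C5 Abb5 C5 D4 D5 Cb5 F#5

B#2 up a minor thirteenth is G#4.
E3: a thirteenth up reaches C, and 20 semitones makes it C5.
Cb4: a thirteenth up reaches A, and 20 semitones makes it Abb5.
E3: a thirteenth up reaches C, and 20 semitones makes it C5.
A minor thirteenth up from F#2 gives D4.
A minor thirteenth up from F#3 gives D5.
Eb3 up a minor thirteenth is Cb5.
A#3 up a minor thirteenth is F#5.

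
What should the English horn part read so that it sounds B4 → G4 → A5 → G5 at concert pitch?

F#5 D5 E6 D6

The English horn sounds a perfect fifth below written, so the written part must be a perfect fifth above concert — transpose each note up.
B4 becomes F#5
G4 becomes D5
A5 becomes E6
G5 becomes D6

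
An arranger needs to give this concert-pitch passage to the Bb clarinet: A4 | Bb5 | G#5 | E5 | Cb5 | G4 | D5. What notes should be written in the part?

B4 C6 A#5 F#5 Db5 A4 E5

Written C4 sounds as Bb3 on the Bb clarinet, so concert pitches are written a major second up.
A4 becomes B4
Bb5 becomes C6
G#5 becomes A#5
E5 becomes F#5
Cb5 becomes Db5
G4 becomes A4
D5 becomes E5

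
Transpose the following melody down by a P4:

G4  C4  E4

D4 G3 B3

G4 → D4
C4 → G3
E4 → B3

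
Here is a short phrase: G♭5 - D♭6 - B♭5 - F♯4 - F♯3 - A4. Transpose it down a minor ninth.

Gb5 down a minor ninth is F4.
Db6 down a minor ninth is C5.
Bb5: a ninth down reaches A, and 13 semitones makes it A4.
F#4 down a minor ninth is E#3.
F#3: a ninth down reaches E, and 13 semitones makes it E#2.
A minor ninth down from A4 gives G#3.

F4 C5 A4 E#3 E#2 G#3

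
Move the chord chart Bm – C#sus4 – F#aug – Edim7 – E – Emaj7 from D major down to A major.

F#m G#sus4 C#aug Bdim7 B Bmaj7

D major down to A major is a perfect fourth; each chord root moves by that interval while the quality stays the same.
Bm: root B down a perfect fourth → F#, giving F#m.
C#sus4: root C# down a perfect fourth → G#, giving G#sus4.
F#aug: root F# down a perfect fourth → C#, giving C#aug.
Edim7: root E down a perfect fourth → B, giving Bdim7.
E: root E down a perfect fourth → B, giving B.
Emaj7: root E down a perfect fourth → B, giving Bmaj7.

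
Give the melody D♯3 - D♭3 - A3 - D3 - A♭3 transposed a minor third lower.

D#3: a third down reaches B, and 3 semitones makes it B#2.
A minor third down from Db3 gives Bb2.
A3: a third down reaches F, and 3 semitones makes it F#3.
D3: a third down reaches B, and 3 semitones makes it B2.
Ab3: a third down reaches F, and 3 semitones makes it F3.

B#2 Bb2 F#3 B2 F3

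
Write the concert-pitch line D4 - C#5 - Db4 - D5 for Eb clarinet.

B3 A#4 Bb3 B4

The Eb clarinet sounds a minor third above written, so the written part must be a minor third below concert — transpose each note down.
D4 → B3
C#5 → A#4
Db4 → Bb3
D5 → B4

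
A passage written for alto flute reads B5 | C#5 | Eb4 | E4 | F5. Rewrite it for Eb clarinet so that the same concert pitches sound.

D#5 E#4 G3 G#3 A4

First find concert pitch: the alto flute sounds a perfect fourth below written, so B5 C#5 Eb4 E4 F5 sounds F#5 G#4 Bb3 B3 C5.
Then write for Eb clarinet: it sounds a minor third above written, so the part must be a minor third below concert.
F#5 → D#5
G#4 → E#4
Bb3 → G3
B3 → G#3
C5 → A4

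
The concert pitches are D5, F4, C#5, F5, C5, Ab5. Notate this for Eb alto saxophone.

Written C4 sounds as Eb3 on the Eb alto saxophone, so concert pitches are written a major sixth up.
D5 becomes B5
F4 becomes D5
C#5 becomes A#5
F5 becomes D6
C5 becomes A5
Ab5 becomes F6

B5 D5 A#5 D6 A5 F6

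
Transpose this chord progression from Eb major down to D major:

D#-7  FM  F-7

Eb major down to D major is a minor second; each chord root moves by that interval while the quality stays the same.
D#-7: root D# down a minor second → C##, giving C##-7.
FM: root F down a minor second → E, giving EM.
F-7: root F down a minor second → E, giving E-7.

C##-7 EM E-7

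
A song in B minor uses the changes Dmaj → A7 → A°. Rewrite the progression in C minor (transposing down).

B minor down to C minor is a major seventh; each chord root moves by that interval while the quality stays the same.
Dmaj: root D down a major seventh → Eb, giving Ebmaj.
A7: root A down a major seventh → Bb, giving Bb7.
A°: root A down a major seventh → Bb, giving Bb°.

Ebmaj Bb7 Bb°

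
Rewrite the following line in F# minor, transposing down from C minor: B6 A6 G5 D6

E#6 D#6 C#5 G#5

C minor to F# minor down is a diminished fifth, so every note moves down by that interval.
B6 becomes E#6
A6 becomes D#6
G5 becomes C#5
D6 becomes G#5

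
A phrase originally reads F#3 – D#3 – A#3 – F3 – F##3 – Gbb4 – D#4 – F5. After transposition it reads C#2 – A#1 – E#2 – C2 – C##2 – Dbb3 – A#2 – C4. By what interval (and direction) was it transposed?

Take the first pair: F#3 → C#2. F to C spans 11 letter names, so the interval is some kind of eleventh.
C#2 to F#3 is 17 semitones, which makes it a perfect eleventh; the second version is lower, so the direction is down.
Checking another pair — F5 → C4 — gives the same interval.

down a perfect eleventh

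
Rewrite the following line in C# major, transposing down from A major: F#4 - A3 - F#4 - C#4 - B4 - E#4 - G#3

A#3 C#3 A#3 E#3 D#4 G##3 B#2

A major to C# major down is a minor sixth, so every note moves down by that interval.
F#4 -> A#3
A3 -> C#3
F#4 -> A#3
C#4 -> E#3
B4 -> D#4
E#4 -> G##3
G#3 -> B#2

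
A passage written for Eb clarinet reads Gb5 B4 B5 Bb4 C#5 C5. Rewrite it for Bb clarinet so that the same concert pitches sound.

Cb6 E5 E6 Eb5 F#5 F5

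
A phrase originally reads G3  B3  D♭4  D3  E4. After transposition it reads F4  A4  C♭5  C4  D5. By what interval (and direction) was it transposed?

up a minor seventh

Take the first pair: G3 → F4. G to F spans 7 letter names, so the interval is some kind of seventh.
G3 to F4 is 10 semitones, which makes it a minor seventh; the second version is higher, so the direction is up.
Checking another pair — E4 → D5 — gives the same interval.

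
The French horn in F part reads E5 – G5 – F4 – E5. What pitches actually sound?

The French horn in F sounds a perfect fifth below written, so transpose each written note down a perfect fifth.
E5 → A4
G5 → C5
F4 → Bb3
E5 → A4

A4 C5 Bb3 A4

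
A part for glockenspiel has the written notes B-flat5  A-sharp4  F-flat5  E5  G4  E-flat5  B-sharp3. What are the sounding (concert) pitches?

Bb7 A#6 Fb7 E7 G6 Eb7 B#5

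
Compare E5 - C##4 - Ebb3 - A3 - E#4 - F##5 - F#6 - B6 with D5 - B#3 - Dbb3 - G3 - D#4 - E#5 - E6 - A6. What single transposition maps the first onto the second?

down a major second

From E5 to D5 is 2 letter names — a second of some quality.
D5 to E5 is 2 semitones, which makes it a major second; the second version is lower, so the direction is down.
Checking another pair — B6 → A6 — gives the same interval.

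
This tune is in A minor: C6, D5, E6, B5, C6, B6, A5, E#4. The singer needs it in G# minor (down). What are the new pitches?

B5 C#5 D#6 A#5 B5 A#6 G#5 D##4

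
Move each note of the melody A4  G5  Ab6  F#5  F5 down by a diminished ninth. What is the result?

G##3 F##4 G#5 E##4 E#4

A4: a ninth down reaches G, and 12 semitones makes it G##3.
G5 down a diminished ninth is F##4.
Ab6: a ninth down reaches G, and 12 semitones makes it G#5.
F#5: a ninth down reaches E, and 12 semitones makes it E##4.
F5 down a diminished ninth is E#4.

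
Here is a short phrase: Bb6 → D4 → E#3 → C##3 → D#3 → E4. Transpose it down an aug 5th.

An augmented fifth down from Bb6 gives Ebb6.
An augmented fifth down from D4 gives Gb3.
E#3 down an augmented fifth is A2.
C##3 down an augmented fifth is F#2.
An augmented fifth down from D#3 gives G2.
E4: a fifth down reaches A, and 8 semitones makes it Ab3.

Ebb6 Gb3 A2 F#2 G2 Ab3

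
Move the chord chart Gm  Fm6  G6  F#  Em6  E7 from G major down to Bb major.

Bbm Abm6 Bb6 A Gm6 G7

G major down to Bb major is a major sixth; each chord root moves by that interval while the quality stays the same.
Gm: root G down a major sixth → Bb, giving Bbm.
Fm6: root F down a major sixth → Ab, giving Abm6.
G6: root G down a major sixth → Bb, giving Bb6.
F#: root F# down a major sixth → A, giving A.
Em6: root E down a major sixth → G, giving Gm6.
E7: root E down a major sixth → G, giving G7.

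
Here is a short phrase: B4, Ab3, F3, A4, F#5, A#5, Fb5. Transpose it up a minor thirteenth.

G6 Fb5 Db5 F6 D7 F#7 Dbb7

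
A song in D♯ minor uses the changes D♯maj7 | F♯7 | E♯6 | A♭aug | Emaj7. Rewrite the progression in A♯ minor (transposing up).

D♯ minor up to A♯ minor is a perfect fifth; each chord root moves by that interval while the quality stays the same.
D♯maj7: root D♯ up a perfect fifth → A#, giving A#maj7.
F♯7: root F♯ up a perfect fifth → C#, giving C#7.
E♯6: root E♯ up a perfect fifth → B#, giving B#6.
A♭aug: root A♭ up a perfect fifth → Eb, giving Ebaug.
Emaj7: root E up a perfect fifth → B, giving Bmaj7.

A#maj7 C#7 B#6 Ebaug Bmaj7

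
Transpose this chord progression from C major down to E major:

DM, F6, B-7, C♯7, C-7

C major down to E major is a minor sixth; each chord root moves by that interval while the quality stays the same.
DM: root D down a minor sixth → F#, giving F#M.
F6: root F down a minor sixth → A, giving A6.
B-7: root B down a minor sixth → D#, giving D#-7.
C♯7: root C♯ down a minor sixth → E#, giving E#7.
C-7: root C down a minor sixth → E, giving E-7.

F#M A6 D#-7 E#7 E-7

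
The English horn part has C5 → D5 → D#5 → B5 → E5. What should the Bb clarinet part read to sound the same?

G4 A4 A#4 F#5 B4

First find concert pitch: the English horn sounds a perfect fifth below written, so C5 D5 D#5 B5 E5 sounds F4 G4 G#4 E5 A4.
Then write for Bb clarinet: it sounds a major second below written, so the part must be a major second above concert.
F4 → G4
G4 → A4
G#4 → A#4
E5 → F#5
A4 → B4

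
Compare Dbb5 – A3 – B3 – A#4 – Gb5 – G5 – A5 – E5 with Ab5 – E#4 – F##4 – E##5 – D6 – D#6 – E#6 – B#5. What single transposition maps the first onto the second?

up an augmented fifth

From Dbb5 to Ab5 is 5 letter names — a fifth of some quality.
Dbb5 to Ab5 is 8 semitones, which makes it an augmented fifth; the second version is higher, so the direction is up.
Checking another pair — E5 → B#5 — gives the same interval.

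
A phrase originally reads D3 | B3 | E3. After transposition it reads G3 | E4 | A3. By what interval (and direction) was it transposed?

up a perfect fourth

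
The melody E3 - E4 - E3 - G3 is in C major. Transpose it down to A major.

C#3 C#4 C#3 E3

C major to A major down is a minor third, so every note moves down by that interval.
E3 becomes C#3
E4 becomes C#4
E3 becomes C#3
G3 becomes E3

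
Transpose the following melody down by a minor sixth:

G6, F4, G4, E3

B5 A3 B3 G#2

A minor sixth down from G6 gives B5.
A minor sixth down from F4 gives A3.
G4: a sixth down reaches B, and 8 semitones makes it B3.
E3: a sixth down reaches G, and 8 semitones makes it G#2.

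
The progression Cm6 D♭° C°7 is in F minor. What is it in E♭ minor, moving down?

Bbm6 Cb° Bb°7

F minor down to E♭ minor is a major second; each chord root moves by that interval while the quality stays the same.
Cm6: root C down a major second → Bb, giving Bbm6.
D♭°: root D♭ down a major second → Cb, giving Cb°.
C°7: root C down a major second → Bb, giving Bb°7.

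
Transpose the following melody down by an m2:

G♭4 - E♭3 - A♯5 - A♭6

F4 D3 G##5 G6

Gb4 gives F4
Eb3 gives D3
A#5 gives G##5
Ab6 gives G6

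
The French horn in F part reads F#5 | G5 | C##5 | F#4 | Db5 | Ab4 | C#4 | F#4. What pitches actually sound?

B4 C5 F##4 B3 Gb4 Db4 F#3 B3

Written C4 on the French horn in F sounds as F3, a perfect fifth lower; apply that shift to every note.
F#5 → B4
G5 → C5
C##5 → F##4
F#4 → B3
Db5 → Gb4
Ab4 → Db4
C#4 → F#3
F#4 → B3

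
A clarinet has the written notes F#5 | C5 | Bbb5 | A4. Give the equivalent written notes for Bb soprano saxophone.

E#5 B4 Ab5 G#4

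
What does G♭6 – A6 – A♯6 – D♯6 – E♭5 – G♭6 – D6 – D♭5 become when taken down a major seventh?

Gb6 becomes Abb5
A6 becomes Bb5
A#6 becomes B5
D#6 becomes E5
Eb5 becomes Fb4
Gb6 becomes Abb5
D6 becomes Eb5
Db5 becomes Ebb4

Abb5 Bb5 B5 E5 Fb4 Abb5 Eb5 Ebb4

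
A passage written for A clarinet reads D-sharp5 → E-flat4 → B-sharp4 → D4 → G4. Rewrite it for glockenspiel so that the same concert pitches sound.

First find concert pitch: the A clarinet sounds a minor third below written, so D-sharp5 E-flat4 B-sharp4 D4 G4 sounds B#4 C4 G##4 B3 E4.
Then write for glockenspiel: it sounds a perfect fifteenth above written, so the part must be a perfect fifteenth below concert.
B#4 → B#2
C4 → C2
G##4 → G##2
B3 → B1
E4 → E2

B#2 C2 G##2 B1 E2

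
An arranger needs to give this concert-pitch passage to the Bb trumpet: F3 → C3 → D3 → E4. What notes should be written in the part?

G3 D3 E3 F#4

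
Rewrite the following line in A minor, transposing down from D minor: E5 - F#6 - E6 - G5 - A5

D minor to A minor down is a perfect fourth, so every note moves down by that interval.
E5 -> B4
F#6 -> C#6
E6 -> B5
G5 -> D5
A5 -> E5

B4 C#6 B5 D5 E5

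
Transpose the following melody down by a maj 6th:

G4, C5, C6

G4 to Bb3
C5 to Eb4
C6 to Eb5

Bb3 Eb4 Eb5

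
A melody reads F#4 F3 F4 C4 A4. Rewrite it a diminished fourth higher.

F#4 → Bb4
F3 → Bbb3
F4 → Bbb4
C4 → Fb4
A4 → Db5

Bb4 Bbb3 Bbb4 Fb4 Db5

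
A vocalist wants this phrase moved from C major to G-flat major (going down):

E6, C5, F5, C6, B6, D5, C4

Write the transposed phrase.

C major to G-flat major down is an augmented fourth, so every note moves down by that interval.
E6 gives Bb5
C5 gives Gb4
F5 gives Cb5
C6 gives Gb5
B6 gives F6
D5 gives Ab4
C4 gives Gb3

Bb5 Gb4 Cb5 Gb5 F6 Ab4 Gb3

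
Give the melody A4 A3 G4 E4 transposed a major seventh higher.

A4: a seventh up reaches G, and 11 semitones makes it G#5.
A3: a seventh up reaches G, and 11 semitones makes it G#4.
G4 up a major seventh is F#5.
E4: a seventh up reaches D, and 11 semitones makes it D#5.

G#5 G#4 F#5 D#5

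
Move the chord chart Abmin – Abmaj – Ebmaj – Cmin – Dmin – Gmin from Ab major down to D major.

Dmin Dmaj Amaj F#min G#min C#min

Ab major down to D major is a diminished fifth; each chord root moves by that interval while the quality stays the same.
Abmin: root Ab down a diminished fifth → D, giving Dmin.
Abmaj: root Ab down a diminished fifth → D, giving Dmaj.
Ebmaj: root Eb down a diminished fifth → A, giving Amaj.
Cmin: root C down a diminished fifth → F#, giving F#min.
Dmin: root D down a diminished fifth → G#, giving G#min.
Gmin: root G down a diminished fifth → C#, giving C#min.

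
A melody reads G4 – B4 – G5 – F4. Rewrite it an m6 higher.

G4 up a minor sixth is Eb5.
A minor sixth up from B4 gives G5.
G5 up a minor sixth is Eb6.
F4: a sixth up reaches D, and 8 semitones makes it Db5.

Eb5 G5 Eb6 Db5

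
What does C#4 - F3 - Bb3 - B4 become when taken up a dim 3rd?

A diminished third up from C#4 gives Eb4.
F3 up a diminished third is Abb3.
Bb3 up a diminished third is Dbb4.
B4 up a diminished third is Db5.

Eb4 Abb3 Dbb4 Db5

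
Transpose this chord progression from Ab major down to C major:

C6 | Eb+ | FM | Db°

E6 G+ AM F°

Ab major down to C major is a minor sixth; each chord root moves by that interval while the quality stays the same.
C6: root C down a minor sixth → E, giving E6.
Eb+: root Eb down a minor sixth → G, giving G+.
FM: root F down a minor sixth → A, giving AM.
Db°: root Db down a minor sixth → F, giving F°.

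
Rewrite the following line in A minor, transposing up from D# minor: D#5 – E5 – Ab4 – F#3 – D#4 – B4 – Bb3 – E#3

A5 Bb5 Ebb5 C4 A4 F5 Fb4 B3

D# minor to A minor up is a diminished fifth, so every note moves up by that interval.
D#5 → A5
E5 → Bb5
Ab4 → Ebb5
F#3 → C4
D#4 → A4
B4 → F5
Bb3 → Fb4
E#3 → B3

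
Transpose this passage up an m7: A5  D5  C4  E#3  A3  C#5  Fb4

G6 C6 Bb4 D#4 G4 B5 Ebb5

A5 becomes G6
D5 becomes C6
C4 becomes Bb4
E#3 becomes D#4
A3 becomes G4
C#5 becomes B5
Fb4 becomes Ebb5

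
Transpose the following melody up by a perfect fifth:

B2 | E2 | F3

F#3 B2 C4

A perfect fifth up from B2 gives F#3.
E2 up a perfect fifth is B2.
A perfect fifth up from F3 gives C4.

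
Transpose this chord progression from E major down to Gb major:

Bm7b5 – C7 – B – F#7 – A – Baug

E major down to Gb major is an augmented sixth; each chord root moves by that interval while the quality stays the same.
Bm7b5: root B down an augmented sixth → Db, giving Dbm7b5.
C7: root C down an augmented sixth → Ebb, giving Ebb7.
B: root B down an augmented sixth → Db, giving Db.
F#7: root F# down an augmented sixth → Ab, giving Ab7.
A: root A down an augmented sixth → Cb, giving Cb.
Baug: root B down an augmented sixth → Db, giving Dbaug.

Dbm7b5 Ebb7 Db Ab7 Cb Dbaug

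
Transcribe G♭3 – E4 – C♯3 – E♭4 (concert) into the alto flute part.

Cb4 A4 F#3 Ab4

Written C4 sounds as G3 on the alto flute, so concert pitches are written a perfect fourth up.
Gb3 -> Cb4
E4 -> A4
C#3 -> F#3
Eb4 -> Ab4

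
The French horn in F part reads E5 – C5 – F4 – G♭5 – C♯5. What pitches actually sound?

A4 F4 Bb3 Cb5 F#4

The French horn in F sounds a perfect fifth below written, so transpose each written note down a perfect fifth.
E5 gives A4
C5 gives F4
F4 gives Bb3
Gb5 gives Cb5
C#5 gives F#4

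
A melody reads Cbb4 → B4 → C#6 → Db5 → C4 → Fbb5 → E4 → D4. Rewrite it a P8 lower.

Cbb3 B3 C#5 Db4 C3 Fbb4 E3 D3

Cbb4 -> Cbb3
B4 -> B3
C#6 -> C#5
Db5 -> Db4
C4 -> C3
Fbb5 -> Fbb4
E4 -> E3
D4 -> D3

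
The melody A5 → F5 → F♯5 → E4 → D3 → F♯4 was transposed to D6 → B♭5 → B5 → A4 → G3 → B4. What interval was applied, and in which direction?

up a perfect fourth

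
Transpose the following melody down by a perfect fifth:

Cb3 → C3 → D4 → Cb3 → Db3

Fb2 F2 G3 Fb2 Gb2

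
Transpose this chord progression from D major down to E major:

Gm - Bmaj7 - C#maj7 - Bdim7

Am C#maj7 D#maj7 C#dim7

D major down to E major is a minor seventh; each chord root moves by that interval while the quality stays the same.
Gm: root G down a minor seventh → A, giving Am.
Bmaj7: root B down a minor seventh → C#, giving C#maj7.
C#maj7: root C# down a minor seventh → D#, giving D#maj7.
Bdim7: root B down a minor seventh → C#, giving C#dim7.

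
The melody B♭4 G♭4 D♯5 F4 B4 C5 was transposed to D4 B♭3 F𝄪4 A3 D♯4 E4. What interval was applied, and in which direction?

down a minor sixth

Take the first pair: Bb4 → D4. B to D spans 6 letter names, so the interval is some kind of sixth.
D4 to Bb4 is 8 semitones, which makes it a minor sixth; the second version is lower, so the direction is down.
Checking another pair — C5 → E4 — gives the same interval.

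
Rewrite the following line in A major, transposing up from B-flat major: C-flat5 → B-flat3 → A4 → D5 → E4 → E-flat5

Bb5 A4 G#5 C#6 D#5 D6

From B-flat up to A is a major seventh; apply that to each pitch.
Cb5 becomes Bb5
Bb3 becomes A4
A4 becomes G#5
D5 becomes C#6
E4 becomes D#5
Eb5 becomes D6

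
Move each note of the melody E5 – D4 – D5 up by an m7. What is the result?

A minor seventh up from E5 gives D6.
D4: a seventh up reaches C, and 10 semitones makes it C5.
D5 up a minor seventh is C6.

D6 C5 C6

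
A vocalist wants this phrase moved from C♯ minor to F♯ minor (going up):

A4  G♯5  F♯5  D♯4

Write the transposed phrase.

D5 C#6 B5 G#4

From C♯ up to F♯ is a perfect fourth; apply that to each pitch.
A4 → D5
G#5 → C#6
F#5 → B5
D#4 → G#4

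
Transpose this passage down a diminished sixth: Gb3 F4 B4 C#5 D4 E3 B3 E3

B2 A#3 D##4 E##4 F##3 G##2 D##3 G##2

Gb3: a sixth down reaches B, and 7 semitones makes it B2.
F4: a sixth down reaches A, and 7 semitones makes it A#3.
A diminished sixth down from B4 gives D##4.
C#5 down a diminished sixth is E##4.
D4: a sixth down reaches F, and 7 semitones makes it F##3.
E3: a sixth down reaches G, and 7 semitones makes it G##2.
B3: a sixth down reaches D, and 7 semitones makes it D##3.
E3 down a diminished sixth is G##2.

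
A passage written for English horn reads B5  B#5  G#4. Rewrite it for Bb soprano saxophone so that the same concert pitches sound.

F#5 F##5 D#4

First find concert pitch: the English horn sounds a perfect fifth below written, so B5 B#5 G#4 sounds E5 E#5 C#4.
Then write for Bb soprano saxophone: it sounds a major second below written, so the part must be a major second above concert.
E5 → F#5
E#5 → F##5
C#4 → D#4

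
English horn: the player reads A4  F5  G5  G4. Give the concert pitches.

D4 Bb4 C5 C4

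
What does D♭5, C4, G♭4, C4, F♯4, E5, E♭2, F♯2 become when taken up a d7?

Cbb6 Bbb4 Fbb5 Bbb4 Eb5 Db6 Dbb3 Eb3

Db5 → Cbb6
C4 → Bbb4
Gb4 → Fbb5
C4 → Bbb4
F#4 → Eb5
E5 → Db6
Eb2 → Dbb3
F#2 → Eb3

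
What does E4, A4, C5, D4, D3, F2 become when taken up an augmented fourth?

E4 gives A#4
A4 gives D#5
C5 gives F#5
D4 gives G#4
D3 gives G#3
F2 gives B2

A#4 D#5 F#5 G#4 G#3 B2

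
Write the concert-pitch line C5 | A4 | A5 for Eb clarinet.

A4 F#4 F#5

Written C4 sounds as Eb4 on the Eb clarinet, so concert pitches are written a minor third down.
C5 to A4
A4 to F#4
A5 to F#5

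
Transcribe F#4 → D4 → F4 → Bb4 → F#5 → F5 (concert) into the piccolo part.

The piccolo sounds a perfect octave above written, so the written part must be a perfect octave below concert — transpose each note down.
F#4 -> F#3
D4 -> D3
F4 -> F3
Bb4 -> Bb3
F#5 -> F#4
F5 -> F4

F#3 D3 F3 Bb3 F#4 F4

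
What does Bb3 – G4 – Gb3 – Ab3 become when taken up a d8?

Bbb4 Gb5 Gbb4 Abb4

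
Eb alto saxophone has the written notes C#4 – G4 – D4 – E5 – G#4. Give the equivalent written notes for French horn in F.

First find concert pitch: the Eb alto saxophone sounds a major sixth below written, so C#4 G4 D4 E5 G#4 sounds E3 Bb3 F3 G4 B3.
Then write for French horn in F: it sounds a perfect fifth below written, so the part must be a perfect fifth above concert.
E3 → B3
Bb3 → F4
F3 → C4
G4 → D5
B3 → F#4

B3 F4 C4 D5 F#4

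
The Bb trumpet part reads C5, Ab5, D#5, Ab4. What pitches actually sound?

The Bb trumpet sounds a major second below written, so transpose each written note down a major second.
C5 -> Bb4
Ab5 -> Gb5
D#5 -> C#5
Ab4 -> Gb4

Bb4 Gb5 C#5 Gb4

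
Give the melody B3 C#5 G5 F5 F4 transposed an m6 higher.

G4 A5 Eb6 Db6 Db5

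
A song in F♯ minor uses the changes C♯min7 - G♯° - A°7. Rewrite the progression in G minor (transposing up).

Dmin7 A° Bb°7

F♯ minor up to G minor is a minor second; each chord root moves by that interval while the quality stays the same.
C♯min7: root C♯ up a minor second → D, giving Dmin7.
G♯°: root G♯ up a minor second → A, giving A°.
A°7: root A up a minor second → Bb, giving Bb°7.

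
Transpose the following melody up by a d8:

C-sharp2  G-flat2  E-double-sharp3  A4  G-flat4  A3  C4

C3 Gbb3 E#4 Ab5 Gbb5 Ab4 Cb5

C#2 to C3
Gb2 to Gbb3
E##3 to E#4
A4 to Ab5
Gb4 to Gbb5
A3 to Ab4
C4 to Cb5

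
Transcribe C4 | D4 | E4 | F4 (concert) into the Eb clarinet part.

A3 B3 C#4 D4

Written C4 sounds as Eb4 on the Eb clarinet, so concert pitches are written a minor third down.
C4 to A3
D4 to B3
E4 to C#4
F4 to D4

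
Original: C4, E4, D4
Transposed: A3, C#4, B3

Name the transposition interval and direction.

down a minor third

Take the first pair: C4 → A3. C to A spans 3 letter names, so the interval is some kind of third.
A3 to C4 is 3 semitones, which makes it a minor third; the second version is lower, so the direction is down.
Checking another pair — D4 → B3 — gives the same interval.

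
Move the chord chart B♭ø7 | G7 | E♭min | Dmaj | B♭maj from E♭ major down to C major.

Gø7 E7 Cmin Bmaj Gmaj

E♭ major down to C major is a minor third; each chord root moves by that interval while the quality stays the same.
B♭ø7: root B♭ down a minor third → G, giving Gø7.
G7: root G down a minor third → E, giving E7.
E♭min: root E♭ down a minor third → C, giving Cmin.
Dmaj: root D down a minor third → B, giving Bmaj.
B♭maj: root B♭ down a minor third → G, giving Gmaj.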